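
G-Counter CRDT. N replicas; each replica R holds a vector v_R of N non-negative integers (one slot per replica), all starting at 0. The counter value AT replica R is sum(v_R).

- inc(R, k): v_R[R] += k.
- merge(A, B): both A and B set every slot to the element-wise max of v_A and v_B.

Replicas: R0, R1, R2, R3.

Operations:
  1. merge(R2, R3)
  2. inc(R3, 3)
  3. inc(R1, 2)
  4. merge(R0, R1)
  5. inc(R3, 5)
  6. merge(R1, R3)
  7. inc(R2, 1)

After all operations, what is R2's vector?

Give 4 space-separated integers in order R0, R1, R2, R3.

Answer: 0 0 1 0

Derivation:
Op 1: merge R2<->R3 -> R2=(0,0,0,0) R3=(0,0,0,0)
Op 2: inc R3 by 3 -> R3=(0,0,0,3) value=3
Op 3: inc R1 by 2 -> R1=(0,2,0,0) value=2
Op 4: merge R0<->R1 -> R0=(0,2,0,0) R1=(0,2,0,0)
Op 5: inc R3 by 5 -> R3=(0,0,0,8) value=8
Op 6: merge R1<->R3 -> R1=(0,2,0,8) R3=(0,2,0,8)
Op 7: inc R2 by 1 -> R2=(0,0,1,0) value=1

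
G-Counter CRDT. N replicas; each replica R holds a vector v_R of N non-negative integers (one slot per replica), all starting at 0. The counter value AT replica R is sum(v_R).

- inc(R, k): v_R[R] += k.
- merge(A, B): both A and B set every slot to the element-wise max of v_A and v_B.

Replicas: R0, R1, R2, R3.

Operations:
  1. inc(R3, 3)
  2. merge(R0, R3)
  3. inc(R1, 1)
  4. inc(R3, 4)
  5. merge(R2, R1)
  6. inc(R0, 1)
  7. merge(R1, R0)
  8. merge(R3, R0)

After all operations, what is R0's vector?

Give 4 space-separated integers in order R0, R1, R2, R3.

Op 1: inc R3 by 3 -> R3=(0,0,0,3) value=3
Op 2: merge R0<->R3 -> R0=(0,0,0,3) R3=(0,0,0,3)
Op 3: inc R1 by 1 -> R1=(0,1,0,0) value=1
Op 4: inc R3 by 4 -> R3=(0,0,0,7) value=7
Op 5: merge R2<->R1 -> R2=(0,1,0,0) R1=(0,1,0,0)
Op 6: inc R0 by 1 -> R0=(1,0,0,3) value=4
Op 7: merge R1<->R0 -> R1=(1,1,0,3) R0=(1,1,0,3)
Op 8: merge R3<->R0 -> R3=(1,1,0,7) R0=(1,1,0,7)

Answer: 1 1 0 7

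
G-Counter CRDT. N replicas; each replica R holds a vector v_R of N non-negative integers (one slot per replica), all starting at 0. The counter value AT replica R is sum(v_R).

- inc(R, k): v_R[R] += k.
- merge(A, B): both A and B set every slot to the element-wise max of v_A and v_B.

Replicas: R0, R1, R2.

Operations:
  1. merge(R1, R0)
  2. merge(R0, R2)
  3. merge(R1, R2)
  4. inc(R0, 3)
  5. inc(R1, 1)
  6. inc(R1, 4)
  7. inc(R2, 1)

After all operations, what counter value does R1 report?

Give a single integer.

Answer: 5

Derivation:
Op 1: merge R1<->R0 -> R1=(0,0,0) R0=(0,0,0)
Op 2: merge R0<->R2 -> R0=(0,0,0) R2=(0,0,0)
Op 3: merge R1<->R2 -> R1=(0,0,0) R2=(0,0,0)
Op 4: inc R0 by 3 -> R0=(3,0,0) value=3
Op 5: inc R1 by 1 -> R1=(0,1,0) value=1
Op 6: inc R1 by 4 -> R1=(0,5,0) value=5
Op 7: inc R2 by 1 -> R2=(0,0,1) value=1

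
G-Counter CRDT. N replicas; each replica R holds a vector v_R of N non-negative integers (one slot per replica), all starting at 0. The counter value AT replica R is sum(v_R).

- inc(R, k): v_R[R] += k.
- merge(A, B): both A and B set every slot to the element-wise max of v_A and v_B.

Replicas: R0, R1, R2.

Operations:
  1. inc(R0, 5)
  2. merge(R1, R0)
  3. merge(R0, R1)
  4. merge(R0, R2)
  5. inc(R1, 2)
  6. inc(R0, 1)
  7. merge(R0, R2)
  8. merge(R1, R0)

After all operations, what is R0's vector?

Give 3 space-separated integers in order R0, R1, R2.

Op 1: inc R0 by 5 -> R0=(5,0,0) value=5
Op 2: merge R1<->R0 -> R1=(5,0,0) R0=(5,0,0)
Op 3: merge R0<->R1 -> R0=(5,0,0) R1=(5,0,0)
Op 4: merge R0<->R2 -> R0=(5,0,0) R2=(5,0,0)
Op 5: inc R1 by 2 -> R1=(5,2,0) value=7
Op 6: inc R0 by 1 -> R0=(6,0,0) value=6
Op 7: merge R0<->R2 -> R0=(6,0,0) R2=(6,0,0)
Op 8: merge R1<->R0 -> R1=(6,2,0) R0=(6,2,0)

Answer: 6 2 0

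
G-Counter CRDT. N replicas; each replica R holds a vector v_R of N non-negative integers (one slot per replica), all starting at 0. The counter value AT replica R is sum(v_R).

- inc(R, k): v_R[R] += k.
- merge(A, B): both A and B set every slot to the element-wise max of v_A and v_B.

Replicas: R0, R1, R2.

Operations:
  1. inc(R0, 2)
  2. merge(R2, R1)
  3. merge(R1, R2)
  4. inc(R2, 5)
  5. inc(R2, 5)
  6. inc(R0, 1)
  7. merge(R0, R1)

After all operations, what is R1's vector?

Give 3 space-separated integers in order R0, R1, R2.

Answer: 3 0 0

Derivation:
Op 1: inc R0 by 2 -> R0=(2,0,0) value=2
Op 2: merge R2<->R1 -> R2=(0,0,0) R1=(0,0,0)
Op 3: merge R1<->R2 -> R1=(0,0,0) R2=(0,0,0)
Op 4: inc R2 by 5 -> R2=(0,0,5) value=5
Op 5: inc R2 by 5 -> R2=(0,0,10) value=10
Op 6: inc R0 by 1 -> R0=(3,0,0) value=3
Op 7: merge R0<->R1 -> R0=(3,0,0) R1=(3,0,0)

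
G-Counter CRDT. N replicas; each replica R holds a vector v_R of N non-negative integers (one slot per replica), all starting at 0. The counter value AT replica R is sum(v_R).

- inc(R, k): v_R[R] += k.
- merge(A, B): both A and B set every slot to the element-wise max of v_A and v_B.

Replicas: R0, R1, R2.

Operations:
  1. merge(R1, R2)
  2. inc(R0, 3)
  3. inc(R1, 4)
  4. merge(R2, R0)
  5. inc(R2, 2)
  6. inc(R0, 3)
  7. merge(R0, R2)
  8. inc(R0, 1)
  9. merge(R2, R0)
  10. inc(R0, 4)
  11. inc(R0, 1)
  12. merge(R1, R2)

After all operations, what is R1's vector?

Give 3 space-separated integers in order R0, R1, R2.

Answer: 7 4 2

Derivation:
Op 1: merge R1<->R2 -> R1=(0,0,0) R2=(0,0,0)
Op 2: inc R0 by 3 -> R0=(3,0,0) value=3
Op 3: inc R1 by 4 -> R1=(0,4,0) value=4
Op 4: merge R2<->R0 -> R2=(3,0,0) R0=(3,0,0)
Op 5: inc R2 by 2 -> R2=(3,0,2) value=5
Op 6: inc R0 by 3 -> R0=(6,0,0) value=6
Op 7: merge R0<->R2 -> R0=(6,0,2) R2=(6,0,2)
Op 8: inc R0 by 1 -> R0=(7,0,2) value=9
Op 9: merge R2<->R0 -> R2=(7,0,2) R0=(7,0,2)
Op 10: inc R0 by 4 -> R0=(11,0,2) value=13
Op 11: inc R0 by 1 -> R0=(12,0,2) value=14
Op 12: merge R1<->R2 -> R1=(7,4,2) R2=(7,4,2)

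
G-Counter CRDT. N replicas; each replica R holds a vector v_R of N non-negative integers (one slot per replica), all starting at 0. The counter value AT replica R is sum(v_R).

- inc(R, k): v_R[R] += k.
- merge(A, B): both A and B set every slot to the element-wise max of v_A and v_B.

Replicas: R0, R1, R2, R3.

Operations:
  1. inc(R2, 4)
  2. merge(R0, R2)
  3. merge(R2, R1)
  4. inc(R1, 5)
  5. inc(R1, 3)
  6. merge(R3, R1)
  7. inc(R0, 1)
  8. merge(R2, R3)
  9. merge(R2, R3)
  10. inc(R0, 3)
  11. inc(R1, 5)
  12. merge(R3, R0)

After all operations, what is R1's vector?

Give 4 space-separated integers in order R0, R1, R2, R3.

Answer: 0 13 4 0

Derivation:
Op 1: inc R2 by 4 -> R2=(0,0,4,0) value=4
Op 2: merge R0<->R2 -> R0=(0,0,4,0) R2=(0,0,4,0)
Op 3: merge R2<->R1 -> R2=(0,0,4,0) R1=(0,0,4,0)
Op 4: inc R1 by 5 -> R1=(0,5,4,0) value=9
Op 5: inc R1 by 3 -> R1=(0,8,4,0) value=12
Op 6: merge R3<->R1 -> R3=(0,8,4,0) R1=(0,8,4,0)
Op 7: inc R0 by 1 -> R0=(1,0,4,0) value=5
Op 8: merge R2<->R3 -> R2=(0,8,4,0) R3=(0,8,4,0)
Op 9: merge R2<->R3 -> R2=(0,8,4,0) R3=(0,8,4,0)
Op 10: inc R0 by 3 -> R0=(4,0,4,0) value=8
Op 11: inc R1 by 5 -> R1=(0,13,4,0) value=17
Op 12: merge R3<->R0 -> R3=(4,8,4,0) R0=(4,8,4,0)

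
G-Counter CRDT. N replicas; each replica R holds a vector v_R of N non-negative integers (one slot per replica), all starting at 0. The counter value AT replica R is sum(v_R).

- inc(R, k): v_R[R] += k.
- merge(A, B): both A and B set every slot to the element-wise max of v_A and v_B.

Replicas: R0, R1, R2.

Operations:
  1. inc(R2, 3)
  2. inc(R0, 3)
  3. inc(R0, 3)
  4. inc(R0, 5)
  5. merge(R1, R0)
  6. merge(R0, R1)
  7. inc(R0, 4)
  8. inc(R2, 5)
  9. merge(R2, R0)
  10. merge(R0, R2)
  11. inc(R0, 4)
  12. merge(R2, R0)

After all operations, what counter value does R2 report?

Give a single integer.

Answer: 27

Derivation:
Op 1: inc R2 by 3 -> R2=(0,0,3) value=3
Op 2: inc R0 by 3 -> R0=(3,0,0) value=3
Op 3: inc R0 by 3 -> R0=(6,0,0) value=6
Op 4: inc R0 by 5 -> R0=(11,0,0) value=11
Op 5: merge R1<->R0 -> R1=(11,0,0) R0=(11,0,0)
Op 6: merge R0<->R1 -> R0=(11,0,0) R1=(11,0,0)
Op 7: inc R0 by 4 -> R0=(15,0,0) value=15
Op 8: inc R2 by 5 -> R2=(0,0,8) value=8
Op 9: merge R2<->R0 -> R2=(15,0,8) R0=(15,0,8)
Op 10: merge R0<->R2 -> R0=(15,0,8) R2=(15,0,8)
Op 11: inc R0 by 4 -> R0=(19,0,8) value=27
Op 12: merge R2<->R0 -> R2=(19,0,8) R0=(19,0,8)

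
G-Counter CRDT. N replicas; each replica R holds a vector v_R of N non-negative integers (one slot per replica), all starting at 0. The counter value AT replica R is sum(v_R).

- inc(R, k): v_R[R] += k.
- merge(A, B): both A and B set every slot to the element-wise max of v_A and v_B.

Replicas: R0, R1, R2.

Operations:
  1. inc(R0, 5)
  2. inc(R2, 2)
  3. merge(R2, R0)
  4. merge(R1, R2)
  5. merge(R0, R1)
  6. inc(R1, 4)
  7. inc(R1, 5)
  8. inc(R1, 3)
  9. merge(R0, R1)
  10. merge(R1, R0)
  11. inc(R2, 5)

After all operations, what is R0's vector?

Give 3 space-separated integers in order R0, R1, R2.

Answer: 5 12 2

Derivation:
Op 1: inc R0 by 5 -> R0=(5,0,0) value=5
Op 2: inc R2 by 2 -> R2=(0,0,2) value=2
Op 3: merge R2<->R0 -> R2=(5,0,2) R0=(5,0,2)
Op 4: merge R1<->R2 -> R1=(5,0,2) R2=(5,0,2)
Op 5: merge R0<->R1 -> R0=(5,0,2) R1=(5,0,2)
Op 6: inc R1 by 4 -> R1=(5,4,2) value=11
Op 7: inc R1 by 5 -> R1=(5,9,2) value=16
Op 8: inc R1 by 3 -> R1=(5,12,2) value=19
Op 9: merge R0<->R1 -> R0=(5,12,2) R1=(5,12,2)
Op 10: merge R1<->R0 -> R1=(5,12,2) R0=(5,12,2)
Op 11: inc R2 by 5 -> R2=(5,0,7) value=12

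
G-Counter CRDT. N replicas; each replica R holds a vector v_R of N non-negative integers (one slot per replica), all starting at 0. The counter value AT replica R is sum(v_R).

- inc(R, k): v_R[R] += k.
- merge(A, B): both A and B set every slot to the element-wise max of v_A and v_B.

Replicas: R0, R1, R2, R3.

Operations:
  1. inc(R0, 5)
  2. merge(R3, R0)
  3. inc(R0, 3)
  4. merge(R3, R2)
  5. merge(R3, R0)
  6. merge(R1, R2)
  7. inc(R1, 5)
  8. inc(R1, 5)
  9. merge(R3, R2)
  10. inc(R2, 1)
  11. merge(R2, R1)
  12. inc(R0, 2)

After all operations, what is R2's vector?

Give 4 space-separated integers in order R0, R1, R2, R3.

Answer: 8 10 1 0

Derivation:
Op 1: inc R0 by 5 -> R0=(5,0,0,0) value=5
Op 2: merge R3<->R0 -> R3=(5,0,0,0) R0=(5,0,0,0)
Op 3: inc R0 by 3 -> R0=(8,0,0,0) value=8
Op 4: merge R3<->R2 -> R3=(5,0,0,0) R2=(5,0,0,0)
Op 5: merge R3<->R0 -> R3=(8,0,0,0) R0=(8,0,0,0)
Op 6: merge R1<->R2 -> R1=(5,0,0,0) R2=(5,0,0,0)
Op 7: inc R1 by 5 -> R1=(5,5,0,0) value=10
Op 8: inc R1 by 5 -> R1=(5,10,0,0) value=15
Op 9: merge R3<->R2 -> R3=(8,0,0,0) R2=(8,0,0,0)
Op 10: inc R2 by 1 -> R2=(8,0,1,0) value=9
Op 11: merge R2<->R1 -> R2=(8,10,1,0) R1=(8,10,1,0)
Op 12: inc R0 by 2 -> R0=(10,0,0,0) value=10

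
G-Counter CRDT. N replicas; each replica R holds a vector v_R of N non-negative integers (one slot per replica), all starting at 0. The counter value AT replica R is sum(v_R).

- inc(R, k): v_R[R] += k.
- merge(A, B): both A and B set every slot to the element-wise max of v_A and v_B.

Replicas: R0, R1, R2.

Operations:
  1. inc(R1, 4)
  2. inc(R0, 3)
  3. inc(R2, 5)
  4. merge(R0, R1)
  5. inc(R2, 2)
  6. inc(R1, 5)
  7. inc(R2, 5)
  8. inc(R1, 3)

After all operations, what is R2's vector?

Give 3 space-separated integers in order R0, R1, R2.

Answer: 0 0 12

Derivation:
Op 1: inc R1 by 4 -> R1=(0,4,0) value=4
Op 2: inc R0 by 3 -> R0=(3,0,0) value=3
Op 3: inc R2 by 5 -> R2=(0,0,5) value=5
Op 4: merge R0<->R1 -> R0=(3,4,0) R1=(3,4,0)
Op 5: inc R2 by 2 -> R2=(0,0,7) value=7
Op 6: inc R1 by 5 -> R1=(3,9,0) value=12
Op 7: inc R2 by 5 -> R2=(0,0,12) value=12
Op 8: inc R1 by 3 -> R1=(3,12,0) value=15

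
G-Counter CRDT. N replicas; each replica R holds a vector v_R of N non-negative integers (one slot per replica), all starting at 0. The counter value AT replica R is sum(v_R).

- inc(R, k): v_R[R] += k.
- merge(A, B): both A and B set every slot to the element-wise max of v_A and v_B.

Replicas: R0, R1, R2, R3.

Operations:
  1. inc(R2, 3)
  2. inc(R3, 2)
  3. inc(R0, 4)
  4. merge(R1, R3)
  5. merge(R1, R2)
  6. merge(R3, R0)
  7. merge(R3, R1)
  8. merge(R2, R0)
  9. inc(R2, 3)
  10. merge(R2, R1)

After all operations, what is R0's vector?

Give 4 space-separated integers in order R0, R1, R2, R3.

Op 1: inc R2 by 3 -> R2=(0,0,3,0) value=3
Op 2: inc R3 by 2 -> R3=(0,0,0,2) value=2
Op 3: inc R0 by 4 -> R0=(4,0,0,0) value=4
Op 4: merge R1<->R3 -> R1=(0,0,0,2) R3=(0,0,0,2)
Op 5: merge R1<->R2 -> R1=(0,0,3,2) R2=(0,0,3,2)
Op 6: merge R3<->R0 -> R3=(4,0,0,2) R0=(4,0,0,2)
Op 7: merge R3<->R1 -> R3=(4,0,3,2) R1=(4,0,3,2)
Op 8: merge R2<->R0 -> R2=(4,0,3,2) R0=(4,0,3,2)
Op 9: inc R2 by 3 -> R2=(4,0,6,2) value=12
Op 10: merge R2<->R1 -> R2=(4,0,6,2) R1=(4,0,6,2)

Answer: 4 0 3 2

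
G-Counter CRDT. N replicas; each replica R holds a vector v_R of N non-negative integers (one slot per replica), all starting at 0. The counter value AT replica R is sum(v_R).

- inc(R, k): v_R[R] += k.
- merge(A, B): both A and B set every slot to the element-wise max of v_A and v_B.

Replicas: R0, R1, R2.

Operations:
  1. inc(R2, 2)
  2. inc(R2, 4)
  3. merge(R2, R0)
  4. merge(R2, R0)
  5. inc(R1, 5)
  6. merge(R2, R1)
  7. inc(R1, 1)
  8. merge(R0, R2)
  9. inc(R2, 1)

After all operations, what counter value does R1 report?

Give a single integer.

Answer: 12

Derivation:
Op 1: inc R2 by 2 -> R2=(0,0,2) value=2
Op 2: inc R2 by 4 -> R2=(0,0,6) value=6
Op 3: merge R2<->R0 -> R2=(0,0,6) R0=(0,0,6)
Op 4: merge R2<->R0 -> R2=(0,0,6) R0=(0,0,6)
Op 5: inc R1 by 5 -> R1=(0,5,0) value=5
Op 6: merge R2<->R1 -> R2=(0,5,6) R1=(0,5,6)
Op 7: inc R1 by 1 -> R1=(0,6,6) value=12
Op 8: merge R0<->R2 -> R0=(0,5,6) R2=(0,5,6)
Op 9: inc R2 by 1 -> R2=(0,5,7) value=12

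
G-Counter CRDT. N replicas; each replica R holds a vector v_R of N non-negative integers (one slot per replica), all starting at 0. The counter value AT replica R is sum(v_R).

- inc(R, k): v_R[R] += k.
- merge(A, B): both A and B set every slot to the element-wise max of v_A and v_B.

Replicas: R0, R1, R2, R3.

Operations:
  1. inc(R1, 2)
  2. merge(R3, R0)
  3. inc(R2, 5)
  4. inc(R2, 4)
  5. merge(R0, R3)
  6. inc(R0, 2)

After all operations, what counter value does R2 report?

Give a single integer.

Op 1: inc R1 by 2 -> R1=(0,2,0,0) value=2
Op 2: merge R3<->R0 -> R3=(0,0,0,0) R0=(0,0,0,0)
Op 3: inc R2 by 5 -> R2=(0,0,5,0) value=5
Op 4: inc R2 by 4 -> R2=(0,0,9,0) value=9
Op 5: merge R0<->R3 -> R0=(0,0,0,0) R3=(0,0,0,0)
Op 6: inc R0 by 2 -> R0=(2,0,0,0) value=2

Answer: 9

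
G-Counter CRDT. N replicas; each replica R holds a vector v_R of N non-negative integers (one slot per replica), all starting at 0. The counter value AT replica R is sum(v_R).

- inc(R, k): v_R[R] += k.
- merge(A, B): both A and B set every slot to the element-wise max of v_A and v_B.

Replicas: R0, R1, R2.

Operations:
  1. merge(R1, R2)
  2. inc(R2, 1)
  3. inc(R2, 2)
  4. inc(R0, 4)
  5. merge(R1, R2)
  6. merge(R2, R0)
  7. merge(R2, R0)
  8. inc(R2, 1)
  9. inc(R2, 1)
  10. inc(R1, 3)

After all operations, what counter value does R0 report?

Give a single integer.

Op 1: merge R1<->R2 -> R1=(0,0,0) R2=(0,0,0)
Op 2: inc R2 by 1 -> R2=(0,0,1) value=1
Op 3: inc R2 by 2 -> R2=(0,0,3) value=3
Op 4: inc R0 by 4 -> R0=(4,0,0) value=4
Op 5: merge R1<->R2 -> R1=(0,0,3) R2=(0,0,3)
Op 6: merge R2<->R0 -> R2=(4,0,3) R0=(4,0,3)
Op 7: merge R2<->R0 -> R2=(4,0,3) R0=(4,0,3)
Op 8: inc R2 by 1 -> R2=(4,0,4) value=8
Op 9: inc R2 by 1 -> R2=(4,0,5) value=9
Op 10: inc R1 by 3 -> R1=(0,3,3) value=6

Answer: 7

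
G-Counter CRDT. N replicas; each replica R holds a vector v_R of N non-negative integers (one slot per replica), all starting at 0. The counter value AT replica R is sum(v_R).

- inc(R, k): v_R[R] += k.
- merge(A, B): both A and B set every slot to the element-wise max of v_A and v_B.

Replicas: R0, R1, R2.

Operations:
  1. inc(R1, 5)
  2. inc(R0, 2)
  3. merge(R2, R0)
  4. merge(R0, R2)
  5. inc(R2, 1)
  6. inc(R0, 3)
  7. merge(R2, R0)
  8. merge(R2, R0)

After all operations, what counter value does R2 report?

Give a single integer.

Op 1: inc R1 by 5 -> R1=(0,5,0) value=5
Op 2: inc R0 by 2 -> R0=(2,0,0) value=2
Op 3: merge R2<->R0 -> R2=(2,0,0) R0=(2,0,0)
Op 4: merge R0<->R2 -> R0=(2,0,0) R2=(2,0,0)
Op 5: inc R2 by 1 -> R2=(2,0,1) value=3
Op 6: inc R0 by 3 -> R0=(5,0,0) value=5
Op 7: merge R2<->R0 -> R2=(5,0,1) R0=(5,0,1)
Op 8: merge R2<->R0 -> R2=(5,0,1) R0=(5,0,1)

Answer: 6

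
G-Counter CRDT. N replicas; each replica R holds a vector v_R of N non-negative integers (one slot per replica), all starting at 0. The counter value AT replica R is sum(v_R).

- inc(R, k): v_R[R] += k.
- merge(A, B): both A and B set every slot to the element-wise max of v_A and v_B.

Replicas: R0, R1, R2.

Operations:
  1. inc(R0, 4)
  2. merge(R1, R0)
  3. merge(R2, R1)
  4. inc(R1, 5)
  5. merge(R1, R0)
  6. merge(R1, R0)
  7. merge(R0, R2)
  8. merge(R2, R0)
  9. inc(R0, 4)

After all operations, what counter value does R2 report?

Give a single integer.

Op 1: inc R0 by 4 -> R0=(4,0,0) value=4
Op 2: merge R1<->R0 -> R1=(4,0,0) R0=(4,0,0)
Op 3: merge R2<->R1 -> R2=(4,0,0) R1=(4,0,0)
Op 4: inc R1 by 5 -> R1=(4,5,0) value=9
Op 5: merge R1<->R0 -> R1=(4,5,0) R0=(4,5,0)
Op 6: merge R1<->R0 -> R1=(4,5,0) R0=(4,5,0)
Op 7: merge R0<->R2 -> R0=(4,5,0) R2=(4,5,0)
Op 8: merge R2<->R0 -> R2=(4,5,0) R0=(4,5,0)
Op 9: inc R0 by 4 -> R0=(8,5,0) value=13

Answer: 9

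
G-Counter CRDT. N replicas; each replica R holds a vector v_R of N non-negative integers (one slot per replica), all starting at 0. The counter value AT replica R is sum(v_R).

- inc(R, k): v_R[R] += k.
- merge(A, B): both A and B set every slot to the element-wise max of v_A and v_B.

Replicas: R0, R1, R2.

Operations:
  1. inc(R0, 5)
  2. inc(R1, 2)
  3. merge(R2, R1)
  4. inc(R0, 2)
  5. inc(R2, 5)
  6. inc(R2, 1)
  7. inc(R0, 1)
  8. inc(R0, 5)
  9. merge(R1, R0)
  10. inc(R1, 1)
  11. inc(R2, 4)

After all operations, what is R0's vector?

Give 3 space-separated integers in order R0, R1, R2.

Op 1: inc R0 by 5 -> R0=(5,0,0) value=5
Op 2: inc R1 by 2 -> R1=(0,2,0) value=2
Op 3: merge R2<->R1 -> R2=(0,2,0) R1=(0,2,0)
Op 4: inc R0 by 2 -> R0=(7,0,0) value=7
Op 5: inc R2 by 5 -> R2=(0,2,5) value=7
Op 6: inc R2 by 1 -> R2=(0,2,6) value=8
Op 7: inc R0 by 1 -> R0=(8,0,0) value=8
Op 8: inc R0 by 5 -> R0=(13,0,0) value=13
Op 9: merge R1<->R0 -> R1=(13,2,0) R0=(13,2,0)
Op 10: inc R1 by 1 -> R1=(13,3,0) value=16
Op 11: inc R2 by 4 -> R2=(0,2,10) value=12

Answer: 13 2 0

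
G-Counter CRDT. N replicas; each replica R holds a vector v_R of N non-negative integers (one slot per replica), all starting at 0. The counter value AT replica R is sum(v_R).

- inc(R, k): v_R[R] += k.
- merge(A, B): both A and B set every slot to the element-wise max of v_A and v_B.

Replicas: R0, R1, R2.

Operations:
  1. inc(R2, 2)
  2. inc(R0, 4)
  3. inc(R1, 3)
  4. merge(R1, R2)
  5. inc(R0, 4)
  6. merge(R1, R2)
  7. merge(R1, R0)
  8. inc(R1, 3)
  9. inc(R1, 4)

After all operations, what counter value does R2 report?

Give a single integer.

Op 1: inc R2 by 2 -> R2=(0,0,2) value=2
Op 2: inc R0 by 4 -> R0=(4,0,0) value=4
Op 3: inc R1 by 3 -> R1=(0,3,0) value=3
Op 4: merge R1<->R2 -> R1=(0,3,2) R2=(0,3,2)
Op 5: inc R0 by 4 -> R0=(8,0,0) value=8
Op 6: merge R1<->R2 -> R1=(0,3,2) R2=(0,3,2)
Op 7: merge R1<->R0 -> R1=(8,3,2) R0=(8,3,2)
Op 8: inc R1 by 3 -> R1=(8,6,2) value=16
Op 9: inc R1 by 4 -> R1=(8,10,2) value=20

Answer: 5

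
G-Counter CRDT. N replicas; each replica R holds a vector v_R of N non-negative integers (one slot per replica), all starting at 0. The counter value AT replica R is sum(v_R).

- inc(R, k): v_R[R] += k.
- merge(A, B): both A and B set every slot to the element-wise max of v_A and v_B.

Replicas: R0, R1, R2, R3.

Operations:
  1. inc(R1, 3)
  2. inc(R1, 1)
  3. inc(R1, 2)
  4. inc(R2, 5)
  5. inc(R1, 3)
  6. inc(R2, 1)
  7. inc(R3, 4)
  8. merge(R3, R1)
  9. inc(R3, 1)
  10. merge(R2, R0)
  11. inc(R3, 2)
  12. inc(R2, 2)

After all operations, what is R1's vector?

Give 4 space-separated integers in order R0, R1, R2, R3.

Op 1: inc R1 by 3 -> R1=(0,3,0,0) value=3
Op 2: inc R1 by 1 -> R1=(0,4,0,0) value=4
Op 3: inc R1 by 2 -> R1=(0,6,0,0) value=6
Op 4: inc R2 by 5 -> R2=(0,0,5,0) value=5
Op 5: inc R1 by 3 -> R1=(0,9,0,0) value=9
Op 6: inc R2 by 1 -> R2=(0,0,6,0) value=6
Op 7: inc R3 by 4 -> R3=(0,0,0,4) value=4
Op 8: merge R3<->R1 -> R3=(0,9,0,4) R1=(0,9,0,4)
Op 9: inc R3 by 1 -> R3=(0,9,0,5) value=14
Op 10: merge R2<->R0 -> R2=(0,0,6,0) R0=(0,0,6,0)
Op 11: inc R3 by 2 -> R3=(0,9,0,7) value=16
Op 12: inc R2 by 2 -> R2=(0,0,8,0) value=8

Answer: 0 9 0 4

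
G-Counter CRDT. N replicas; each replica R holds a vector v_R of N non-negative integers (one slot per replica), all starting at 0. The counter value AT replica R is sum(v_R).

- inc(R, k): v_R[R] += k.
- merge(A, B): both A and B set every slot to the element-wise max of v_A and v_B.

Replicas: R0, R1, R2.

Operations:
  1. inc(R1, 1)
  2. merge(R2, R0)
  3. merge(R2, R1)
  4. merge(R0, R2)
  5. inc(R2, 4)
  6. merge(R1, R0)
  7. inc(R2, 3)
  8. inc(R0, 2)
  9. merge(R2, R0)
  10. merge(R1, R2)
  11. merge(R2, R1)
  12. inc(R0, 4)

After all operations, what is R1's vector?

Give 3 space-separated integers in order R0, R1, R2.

Op 1: inc R1 by 1 -> R1=(0,1,0) value=1
Op 2: merge R2<->R0 -> R2=(0,0,0) R0=(0,0,0)
Op 3: merge R2<->R1 -> R2=(0,1,0) R1=(0,1,0)
Op 4: merge R0<->R2 -> R0=(0,1,0) R2=(0,1,0)
Op 5: inc R2 by 4 -> R2=(0,1,4) value=5
Op 6: merge R1<->R0 -> R1=(0,1,0) R0=(0,1,0)
Op 7: inc R2 by 3 -> R2=(0,1,7) value=8
Op 8: inc R0 by 2 -> R0=(2,1,0) value=3
Op 9: merge R2<->R0 -> R2=(2,1,7) R0=(2,1,7)
Op 10: merge R1<->R2 -> R1=(2,1,7) R2=(2,1,7)
Op 11: merge R2<->R1 -> R2=(2,1,7) R1=(2,1,7)
Op 12: inc R0 by 4 -> R0=(6,1,7) value=14

Answer: 2 1 7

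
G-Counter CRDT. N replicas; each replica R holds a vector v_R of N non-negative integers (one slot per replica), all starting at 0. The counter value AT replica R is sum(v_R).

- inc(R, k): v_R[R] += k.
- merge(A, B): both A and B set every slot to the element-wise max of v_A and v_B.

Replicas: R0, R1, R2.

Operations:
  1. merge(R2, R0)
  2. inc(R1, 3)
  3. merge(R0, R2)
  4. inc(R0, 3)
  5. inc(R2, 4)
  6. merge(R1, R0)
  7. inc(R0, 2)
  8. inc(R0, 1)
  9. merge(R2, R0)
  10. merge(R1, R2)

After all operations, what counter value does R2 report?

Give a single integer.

Op 1: merge R2<->R0 -> R2=(0,0,0) R0=(0,0,0)
Op 2: inc R1 by 3 -> R1=(0,3,0) value=3
Op 3: merge R0<->R2 -> R0=(0,0,0) R2=(0,0,0)
Op 4: inc R0 by 3 -> R0=(3,0,0) value=3
Op 5: inc R2 by 4 -> R2=(0,0,4) value=4
Op 6: merge R1<->R0 -> R1=(3,3,0) R0=(3,3,0)
Op 7: inc R0 by 2 -> R0=(5,3,0) value=8
Op 8: inc R0 by 1 -> R0=(6,3,0) value=9
Op 9: merge R2<->R0 -> R2=(6,3,4) R0=(6,3,4)
Op 10: merge R1<->R2 -> R1=(6,3,4) R2=(6,3,4)

Answer: 13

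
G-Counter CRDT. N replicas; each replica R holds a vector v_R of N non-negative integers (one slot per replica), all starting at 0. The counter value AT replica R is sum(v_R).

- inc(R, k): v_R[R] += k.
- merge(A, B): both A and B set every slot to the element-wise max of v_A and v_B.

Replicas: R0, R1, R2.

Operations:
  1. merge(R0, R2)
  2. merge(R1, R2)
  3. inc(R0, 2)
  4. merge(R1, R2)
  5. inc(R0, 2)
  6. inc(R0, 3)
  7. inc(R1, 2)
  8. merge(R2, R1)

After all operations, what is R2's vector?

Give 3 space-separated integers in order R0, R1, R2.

Answer: 0 2 0

Derivation:
Op 1: merge R0<->R2 -> R0=(0,0,0) R2=(0,0,0)
Op 2: merge R1<->R2 -> R1=(0,0,0) R2=(0,0,0)
Op 3: inc R0 by 2 -> R0=(2,0,0) value=2
Op 4: merge R1<->R2 -> R1=(0,0,0) R2=(0,0,0)
Op 5: inc R0 by 2 -> R0=(4,0,0) value=4
Op 6: inc R0 by 3 -> R0=(7,0,0) value=7
Op 7: inc R1 by 2 -> R1=(0,2,0) value=2
Op 8: merge R2<->R1 -> R2=(0,2,0) R1=(0,2,0)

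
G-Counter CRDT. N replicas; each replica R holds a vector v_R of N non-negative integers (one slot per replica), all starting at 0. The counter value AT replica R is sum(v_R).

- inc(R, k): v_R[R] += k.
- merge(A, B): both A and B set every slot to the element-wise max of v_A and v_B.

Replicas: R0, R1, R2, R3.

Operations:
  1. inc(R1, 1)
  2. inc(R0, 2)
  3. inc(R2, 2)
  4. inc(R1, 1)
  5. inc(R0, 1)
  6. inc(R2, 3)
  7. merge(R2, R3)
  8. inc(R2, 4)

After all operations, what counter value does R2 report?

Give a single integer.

Op 1: inc R1 by 1 -> R1=(0,1,0,0) value=1
Op 2: inc R0 by 2 -> R0=(2,0,0,0) value=2
Op 3: inc R2 by 2 -> R2=(0,0,2,0) value=2
Op 4: inc R1 by 1 -> R1=(0,2,0,0) value=2
Op 5: inc R0 by 1 -> R0=(3,0,0,0) value=3
Op 6: inc R2 by 3 -> R2=(0,0,5,0) value=5
Op 7: merge R2<->R3 -> R2=(0,0,5,0) R3=(0,0,5,0)
Op 8: inc R2 by 4 -> R2=(0,0,9,0) value=9

Answer: 9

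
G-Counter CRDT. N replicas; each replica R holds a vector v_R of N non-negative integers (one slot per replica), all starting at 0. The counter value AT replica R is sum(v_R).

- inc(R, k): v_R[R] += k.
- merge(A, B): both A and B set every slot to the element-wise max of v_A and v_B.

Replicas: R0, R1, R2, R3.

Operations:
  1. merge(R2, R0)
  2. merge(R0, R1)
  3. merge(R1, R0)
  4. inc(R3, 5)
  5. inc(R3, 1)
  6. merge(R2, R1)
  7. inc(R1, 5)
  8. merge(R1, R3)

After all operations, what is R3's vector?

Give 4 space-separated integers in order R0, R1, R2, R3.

Answer: 0 5 0 6

Derivation:
Op 1: merge R2<->R0 -> R2=(0,0,0,0) R0=(0,0,0,0)
Op 2: merge R0<->R1 -> R0=(0,0,0,0) R1=(0,0,0,0)
Op 3: merge R1<->R0 -> R1=(0,0,0,0) R0=(0,0,0,0)
Op 4: inc R3 by 5 -> R3=(0,0,0,5) value=5
Op 5: inc R3 by 1 -> R3=(0,0,0,6) value=6
Op 6: merge R2<->R1 -> R2=(0,0,0,0) R1=(0,0,0,0)
Op 7: inc R1 by 5 -> R1=(0,5,0,0) value=5
Op 8: merge R1<->R3 -> R1=(0,5,0,6) R3=(0,5,0,6)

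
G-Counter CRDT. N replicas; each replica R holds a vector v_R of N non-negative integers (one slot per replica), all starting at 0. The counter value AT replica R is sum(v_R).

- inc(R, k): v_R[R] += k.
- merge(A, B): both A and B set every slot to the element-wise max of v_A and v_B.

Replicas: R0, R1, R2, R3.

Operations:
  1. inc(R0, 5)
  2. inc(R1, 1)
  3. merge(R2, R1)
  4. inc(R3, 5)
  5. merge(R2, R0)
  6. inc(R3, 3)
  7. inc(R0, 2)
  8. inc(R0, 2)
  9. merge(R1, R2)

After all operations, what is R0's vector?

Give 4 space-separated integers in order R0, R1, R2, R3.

Op 1: inc R0 by 5 -> R0=(5,0,0,0) value=5
Op 2: inc R1 by 1 -> R1=(0,1,0,0) value=1
Op 3: merge R2<->R1 -> R2=(0,1,0,0) R1=(0,1,0,0)
Op 4: inc R3 by 5 -> R3=(0,0,0,5) value=5
Op 5: merge R2<->R0 -> R2=(5,1,0,0) R0=(5,1,0,0)
Op 6: inc R3 by 3 -> R3=(0,0,0,8) value=8
Op 7: inc R0 by 2 -> R0=(7,1,0,0) value=8
Op 8: inc R0 by 2 -> R0=(9,1,0,0) value=10
Op 9: merge R1<->R2 -> R1=(5,1,0,0) R2=(5,1,0,0)

Answer: 9 1 0 0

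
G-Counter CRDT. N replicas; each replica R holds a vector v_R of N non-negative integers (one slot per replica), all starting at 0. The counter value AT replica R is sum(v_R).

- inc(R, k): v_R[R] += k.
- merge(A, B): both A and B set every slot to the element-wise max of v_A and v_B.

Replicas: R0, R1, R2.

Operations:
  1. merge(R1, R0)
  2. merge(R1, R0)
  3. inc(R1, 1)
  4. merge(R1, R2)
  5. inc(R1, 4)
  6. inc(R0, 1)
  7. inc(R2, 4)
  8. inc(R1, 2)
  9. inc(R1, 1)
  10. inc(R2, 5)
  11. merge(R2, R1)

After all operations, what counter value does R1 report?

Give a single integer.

Answer: 17

Derivation:
Op 1: merge R1<->R0 -> R1=(0,0,0) R0=(0,0,0)
Op 2: merge R1<->R0 -> R1=(0,0,0) R0=(0,0,0)
Op 3: inc R1 by 1 -> R1=(0,1,0) value=1
Op 4: merge R1<->R2 -> R1=(0,1,0) R2=(0,1,0)
Op 5: inc R1 by 4 -> R1=(0,5,0) value=5
Op 6: inc R0 by 1 -> R0=(1,0,0) value=1
Op 7: inc R2 by 4 -> R2=(0,1,4) value=5
Op 8: inc R1 by 2 -> R1=(0,7,0) value=7
Op 9: inc R1 by 1 -> R1=(0,8,0) value=8
Op 10: inc R2 by 5 -> R2=(0,1,9) value=10
Op 11: merge R2<->R1 -> R2=(0,8,9) R1=(0,8,9)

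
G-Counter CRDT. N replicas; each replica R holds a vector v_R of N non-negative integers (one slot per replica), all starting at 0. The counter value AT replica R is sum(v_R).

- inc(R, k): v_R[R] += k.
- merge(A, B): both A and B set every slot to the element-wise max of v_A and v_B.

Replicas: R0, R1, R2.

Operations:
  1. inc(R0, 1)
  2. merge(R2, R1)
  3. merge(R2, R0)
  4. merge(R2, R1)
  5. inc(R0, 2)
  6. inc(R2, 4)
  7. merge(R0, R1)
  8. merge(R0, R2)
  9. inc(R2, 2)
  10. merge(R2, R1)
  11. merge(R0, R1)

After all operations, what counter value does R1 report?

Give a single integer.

Answer: 9

Derivation:
Op 1: inc R0 by 1 -> R0=(1,0,0) value=1
Op 2: merge R2<->R1 -> R2=(0,0,0) R1=(0,0,0)
Op 3: merge R2<->R0 -> R2=(1,0,0) R0=(1,0,0)
Op 4: merge R2<->R1 -> R2=(1,0,0) R1=(1,0,0)
Op 5: inc R0 by 2 -> R0=(3,0,0) value=3
Op 6: inc R2 by 4 -> R2=(1,0,4) value=5
Op 7: merge R0<->R1 -> R0=(3,0,0) R1=(3,0,0)
Op 8: merge R0<->R2 -> R0=(3,0,4) R2=(3,0,4)
Op 9: inc R2 by 2 -> R2=(3,0,6) value=9
Op 10: merge R2<->R1 -> R2=(3,0,6) R1=(3,0,6)
Op 11: merge R0<->R1 -> R0=(3,0,6) R1=(3,0,6)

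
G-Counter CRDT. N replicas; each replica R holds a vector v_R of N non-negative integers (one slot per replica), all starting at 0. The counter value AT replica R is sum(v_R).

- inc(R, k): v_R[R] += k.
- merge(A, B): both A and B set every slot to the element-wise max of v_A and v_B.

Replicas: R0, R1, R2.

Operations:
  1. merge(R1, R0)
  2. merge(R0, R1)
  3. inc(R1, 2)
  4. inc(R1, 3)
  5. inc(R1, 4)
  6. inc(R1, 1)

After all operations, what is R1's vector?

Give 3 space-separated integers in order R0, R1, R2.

Op 1: merge R1<->R0 -> R1=(0,0,0) R0=(0,0,0)
Op 2: merge R0<->R1 -> R0=(0,0,0) R1=(0,0,0)
Op 3: inc R1 by 2 -> R1=(0,2,0) value=2
Op 4: inc R1 by 3 -> R1=(0,5,0) value=5
Op 5: inc R1 by 4 -> R1=(0,9,0) value=9
Op 6: inc R1 by 1 -> R1=(0,10,0) value=10

Answer: 0 10 0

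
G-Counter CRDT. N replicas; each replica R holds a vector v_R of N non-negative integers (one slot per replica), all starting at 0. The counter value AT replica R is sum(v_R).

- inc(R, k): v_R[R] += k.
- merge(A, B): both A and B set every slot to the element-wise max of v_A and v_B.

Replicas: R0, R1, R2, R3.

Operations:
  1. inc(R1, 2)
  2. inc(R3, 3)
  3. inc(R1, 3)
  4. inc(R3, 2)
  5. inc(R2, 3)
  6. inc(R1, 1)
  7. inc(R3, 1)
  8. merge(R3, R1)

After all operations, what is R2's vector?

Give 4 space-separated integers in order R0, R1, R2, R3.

Op 1: inc R1 by 2 -> R1=(0,2,0,0) value=2
Op 2: inc R3 by 3 -> R3=(0,0,0,3) value=3
Op 3: inc R1 by 3 -> R1=(0,5,0,0) value=5
Op 4: inc R3 by 2 -> R3=(0,0,0,5) value=5
Op 5: inc R2 by 3 -> R2=(0,0,3,0) value=3
Op 6: inc R1 by 1 -> R1=(0,6,0,0) value=6
Op 7: inc R3 by 1 -> R3=(0,0,0,6) value=6
Op 8: merge R3<->R1 -> R3=(0,6,0,6) R1=(0,6,0,6)

Answer: 0 0 3 0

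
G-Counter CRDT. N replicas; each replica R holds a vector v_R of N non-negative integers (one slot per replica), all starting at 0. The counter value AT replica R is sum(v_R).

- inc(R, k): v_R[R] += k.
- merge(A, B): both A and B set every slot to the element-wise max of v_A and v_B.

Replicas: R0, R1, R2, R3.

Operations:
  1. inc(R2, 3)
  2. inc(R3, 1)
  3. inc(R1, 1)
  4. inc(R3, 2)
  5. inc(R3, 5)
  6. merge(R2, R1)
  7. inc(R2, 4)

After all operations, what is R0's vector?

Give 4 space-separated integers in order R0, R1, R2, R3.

Op 1: inc R2 by 3 -> R2=(0,0,3,0) value=3
Op 2: inc R3 by 1 -> R3=(0,0,0,1) value=1
Op 3: inc R1 by 1 -> R1=(0,1,0,0) value=1
Op 4: inc R3 by 2 -> R3=(0,0,0,3) value=3
Op 5: inc R3 by 5 -> R3=(0,0,0,8) value=8
Op 6: merge R2<->R1 -> R2=(0,1,3,0) R1=(0,1,3,0)
Op 7: inc R2 by 4 -> R2=(0,1,7,0) value=8

Answer: 0 0 0 0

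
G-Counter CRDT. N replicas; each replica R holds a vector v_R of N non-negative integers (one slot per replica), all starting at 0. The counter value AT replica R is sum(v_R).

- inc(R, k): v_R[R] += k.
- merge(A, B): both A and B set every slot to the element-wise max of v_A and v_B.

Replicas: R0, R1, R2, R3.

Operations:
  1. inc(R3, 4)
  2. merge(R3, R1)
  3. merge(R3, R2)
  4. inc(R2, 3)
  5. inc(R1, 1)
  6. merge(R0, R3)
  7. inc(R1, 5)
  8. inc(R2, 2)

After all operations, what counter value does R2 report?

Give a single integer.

Answer: 9

Derivation:
Op 1: inc R3 by 4 -> R3=(0,0,0,4) value=4
Op 2: merge R3<->R1 -> R3=(0,0,0,4) R1=(0,0,0,4)
Op 3: merge R3<->R2 -> R3=(0,0,0,4) R2=(0,0,0,4)
Op 4: inc R2 by 3 -> R2=(0,0,3,4) value=7
Op 5: inc R1 by 1 -> R1=(0,1,0,4) value=5
Op 6: merge R0<->R3 -> R0=(0,0,0,4) R3=(0,0,0,4)
Op 7: inc R1 by 5 -> R1=(0,6,0,4) value=10
Op 8: inc R2 by 2 -> R2=(0,0,5,4) value=9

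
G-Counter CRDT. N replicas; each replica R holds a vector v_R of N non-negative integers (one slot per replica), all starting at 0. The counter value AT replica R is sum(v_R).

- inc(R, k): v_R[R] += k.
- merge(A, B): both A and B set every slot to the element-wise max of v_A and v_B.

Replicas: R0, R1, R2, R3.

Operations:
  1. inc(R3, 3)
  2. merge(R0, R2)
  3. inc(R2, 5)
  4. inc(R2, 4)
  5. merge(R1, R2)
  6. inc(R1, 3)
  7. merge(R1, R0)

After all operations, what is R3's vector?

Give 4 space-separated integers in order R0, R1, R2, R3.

Answer: 0 0 0 3

Derivation:
Op 1: inc R3 by 3 -> R3=(0,0,0,3) value=3
Op 2: merge R0<->R2 -> R0=(0,0,0,0) R2=(0,0,0,0)
Op 3: inc R2 by 5 -> R2=(0,0,5,0) value=5
Op 4: inc R2 by 4 -> R2=(0,0,9,0) value=9
Op 5: merge R1<->R2 -> R1=(0,0,9,0) R2=(0,0,9,0)
Op 6: inc R1 by 3 -> R1=(0,3,9,0) value=12
Op 7: merge R1<->R0 -> R1=(0,3,9,0) R0=(0,3,9,0)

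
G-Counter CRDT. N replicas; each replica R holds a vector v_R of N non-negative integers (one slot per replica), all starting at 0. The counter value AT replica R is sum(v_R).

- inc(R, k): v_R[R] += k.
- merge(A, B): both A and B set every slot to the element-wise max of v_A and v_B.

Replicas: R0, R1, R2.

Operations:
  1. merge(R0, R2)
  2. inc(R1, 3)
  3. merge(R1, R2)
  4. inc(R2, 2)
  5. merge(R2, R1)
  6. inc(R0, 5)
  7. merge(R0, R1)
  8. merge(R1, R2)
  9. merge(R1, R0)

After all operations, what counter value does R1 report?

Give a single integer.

Answer: 10

Derivation:
Op 1: merge R0<->R2 -> R0=(0,0,0) R2=(0,0,0)
Op 2: inc R1 by 3 -> R1=(0,3,0) value=3
Op 3: merge R1<->R2 -> R1=(0,3,0) R2=(0,3,0)
Op 4: inc R2 by 2 -> R2=(0,3,2) value=5
Op 5: merge R2<->R1 -> R2=(0,3,2) R1=(0,3,2)
Op 6: inc R0 by 5 -> R0=(5,0,0) value=5
Op 7: merge R0<->R1 -> R0=(5,3,2) R1=(5,3,2)
Op 8: merge R1<->R2 -> R1=(5,3,2) R2=(5,3,2)
Op 9: merge R1<->R0 -> R1=(5,3,2) R0=(5,3,2)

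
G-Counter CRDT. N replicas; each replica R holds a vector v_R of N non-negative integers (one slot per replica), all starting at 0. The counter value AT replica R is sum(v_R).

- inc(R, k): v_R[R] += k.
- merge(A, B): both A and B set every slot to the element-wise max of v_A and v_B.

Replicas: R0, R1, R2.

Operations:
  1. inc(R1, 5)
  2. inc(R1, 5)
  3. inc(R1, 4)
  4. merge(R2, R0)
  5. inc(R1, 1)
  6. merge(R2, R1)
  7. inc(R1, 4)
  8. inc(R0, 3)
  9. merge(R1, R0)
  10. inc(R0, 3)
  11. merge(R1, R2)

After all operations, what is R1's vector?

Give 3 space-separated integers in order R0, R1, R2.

Answer: 3 19 0

Derivation:
Op 1: inc R1 by 5 -> R1=(0,5,0) value=5
Op 2: inc R1 by 5 -> R1=(0,10,0) value=10
Op 3: inc R1 by 4 -> R1=(0,14,0) value=14
Op 4: merge R2<->R0 -> R2=(0,0,0) R0=(0,0,0)
Op 5: inc R1 by 1 -> R1=(0,15,0) value=15
Op 6: merge R2<->R1 -> R2=(0,15,0) R1=(0,15,0)
Op 7: inc R1 by 4 -> R1=(0,19,0) value=19
Op 8: inc R0 by 3 -> R0=(3,0,0) value=3
Op 9: merge R1<->R0 -> R1=(3,19,0) R0=(3,19,0)
Op 10: inc R0 by 3 -> R0=(6,19,0) value=25
Op 11: merge R1<->R2 -> R1=(3,19,0) R2=(3,19,0)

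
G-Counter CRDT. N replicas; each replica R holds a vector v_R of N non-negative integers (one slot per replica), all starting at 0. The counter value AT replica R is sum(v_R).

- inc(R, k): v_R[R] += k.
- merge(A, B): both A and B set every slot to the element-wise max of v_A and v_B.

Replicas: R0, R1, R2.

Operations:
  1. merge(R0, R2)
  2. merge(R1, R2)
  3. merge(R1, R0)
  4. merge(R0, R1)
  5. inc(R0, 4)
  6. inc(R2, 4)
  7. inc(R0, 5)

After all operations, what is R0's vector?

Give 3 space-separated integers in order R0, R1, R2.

Answer: 9 0 0

Derivation:
Op 1: merge R0<->R2 -> R0=(0,0,0) R2=(0,0,0)
Op 2: merge R1<->R2 -> R1=(0,0,0) R2=(0,0,0)
Op 3: merge R1<->R0 -> R1=(0,0,0) R0=(0,0,0)
Op 4: merge R0<->R1 -> R0=(0,0,0) R1=(0,0,0)
Op 5: inc R0 by 4 -> R0=(4,0,0) value=4
Op 6: inc R2 by 4 -> R2=(0,0,4) value=4
Op 7: inc R0 by 5 -> R0=(9,0,0) value=9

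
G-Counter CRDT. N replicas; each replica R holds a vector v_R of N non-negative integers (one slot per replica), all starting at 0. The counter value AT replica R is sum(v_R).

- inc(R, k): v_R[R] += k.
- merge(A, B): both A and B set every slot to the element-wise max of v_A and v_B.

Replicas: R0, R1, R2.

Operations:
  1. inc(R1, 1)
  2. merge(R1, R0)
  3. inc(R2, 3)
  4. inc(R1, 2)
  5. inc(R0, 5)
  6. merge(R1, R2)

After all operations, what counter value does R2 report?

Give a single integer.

Answer: 6

Derivation:
Op 1: inc R1 by 1 -> R1=(0,1,0) value=1
Op 2: merge R1<->R0 -> R1=(0,1,0) R0=(0,1,0)
Op 3: inc R2 by 3 -> R2=(0,0,3) value=3
Op 4: inc R1 by 2 -> R1=(0,3,0) value=3
Op 5: inc R0 by 5 -> R0=(5,1,0) value=6
Op 6: merge R1<->R2 -> R1=(0,3,3) R2=(0,3,3)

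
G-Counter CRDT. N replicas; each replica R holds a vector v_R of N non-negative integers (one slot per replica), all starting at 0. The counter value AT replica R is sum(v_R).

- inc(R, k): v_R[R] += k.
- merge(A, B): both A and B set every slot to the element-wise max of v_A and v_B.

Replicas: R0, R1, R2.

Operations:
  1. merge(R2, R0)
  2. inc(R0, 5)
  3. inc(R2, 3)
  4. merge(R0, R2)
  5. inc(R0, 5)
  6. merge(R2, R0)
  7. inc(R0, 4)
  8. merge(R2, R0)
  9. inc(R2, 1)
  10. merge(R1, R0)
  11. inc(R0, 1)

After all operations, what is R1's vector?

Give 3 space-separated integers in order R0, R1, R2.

Op 1: merge R2<->R0 -> R2=(0,0,0) R0=(0,0,0)
Op 2: inc R0 by 5 -> R0=(5,0,0) value=5
Op 3: inc R2 by 3 -> R2=(0,0,3) value=3
Op 4: merge R0<->R2 -> R0=(5,0,3) R2=(5,0,3)
Op 5: inc R0 by 5 -> R0=(10,0,3) value=13
Op 6: merge R2<->R0 -> R2=(10,0,3) R0=(10,0,3)
Op 7: inc R0 by 4 -> R0=(14,0,3) value=17
Op 8: merge R2<->R0 -> R2=(14,0,3) R0=(14,0,3)
Op 9: inc R2 by 1 -> R2=(14,0,4) value=18
Op 10: merge R1<->R0 -> R1=(14,0,3) R0=(14,0,3)
Op 11: inc R0 by 1 -> R0=(15,0,3) value=18

Answer: 14 0 3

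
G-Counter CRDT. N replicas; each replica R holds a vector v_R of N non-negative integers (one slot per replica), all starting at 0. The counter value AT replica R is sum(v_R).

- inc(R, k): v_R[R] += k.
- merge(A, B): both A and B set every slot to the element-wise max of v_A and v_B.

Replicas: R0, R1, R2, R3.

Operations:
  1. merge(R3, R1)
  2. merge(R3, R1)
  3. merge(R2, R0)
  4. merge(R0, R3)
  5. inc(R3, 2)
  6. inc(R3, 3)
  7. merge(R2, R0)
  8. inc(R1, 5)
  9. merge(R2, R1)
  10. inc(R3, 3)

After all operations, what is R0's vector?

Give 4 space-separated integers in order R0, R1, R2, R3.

Op 1: merge R3<->R1 -> R3=(0,0,0,0) R1=(0,0,0,0)
Op 2: merge R3<->R1 -> R3=(0,0,0,0) R1=(0,0,0,0)
Op 3: merge R2<->R0 -> R2=(0,0,0,0) R0=(0,0,0,0)
Op 4: merge R0<->R3 -> R0=(0,0,0,0) R3=(0,0,0,0)
Op 5: inc R3 by 2 -> R3=(0,0,0,2) value=2
Op 6: inc R3 by 3 -> R3=(0,0,0,5) value=5
Op 7: merge R2<->R0 -> R2=(0,0,0,0) R0=(0,0,0,0)
Op 8: inc R1 by 5 -> R1=(0,5,0,0) value=5
Op 9: merge R2<->R1 -> R2=(0,5,0,0) R1=(0,5,0,0)
Op 10: inc R3 by 3 -> R3=(0,0,0,8) value=8

Answer: 0 0 0 0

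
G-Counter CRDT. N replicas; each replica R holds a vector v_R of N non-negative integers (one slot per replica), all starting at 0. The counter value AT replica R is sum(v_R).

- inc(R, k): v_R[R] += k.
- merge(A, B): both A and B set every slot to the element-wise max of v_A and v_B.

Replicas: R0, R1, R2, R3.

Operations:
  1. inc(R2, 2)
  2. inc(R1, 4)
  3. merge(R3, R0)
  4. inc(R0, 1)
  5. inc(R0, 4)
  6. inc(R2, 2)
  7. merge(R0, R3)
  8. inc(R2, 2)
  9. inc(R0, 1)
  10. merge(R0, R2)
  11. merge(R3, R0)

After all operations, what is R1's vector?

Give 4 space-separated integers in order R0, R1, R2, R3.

Answer: 0 4 0 0

Derivation:
Op 1: inc R2 by 2 -> R2=(0,0,2,0) value=2
Op 2: inc R1 by 4 -> R1=(0,4,0,0) value=4
Op 3: merge R3<->R0 -> R3=(0,0,0,0) R0=(0,0,0,0)
Op 4: inc R0 by 1 -> R0=(1,0,0,0) value=1
Op 5: inc R0 by 4 -> R0=(5,0,0,0) value=5
Op 6: inc R2 by 2 -> R2=(0,0,4,0) value=4
Op 7: merge R0<->R3 -> R0=(5,0,0,0) R3=(5,0,0,0)
Op 8: inc R2 by 2 -> R2=(0,0,6,0) value=6
Op 9: inc R0 by 1 -> R0=(6,0,0,0) value=6
Op 10: merge R0<->R2 -> R0=(6,0,6,0) R2=(6,0,6,0)
Op 11: merge R3<->R0 -> R3=(6,0,6,0) R0=(6,0,6,0)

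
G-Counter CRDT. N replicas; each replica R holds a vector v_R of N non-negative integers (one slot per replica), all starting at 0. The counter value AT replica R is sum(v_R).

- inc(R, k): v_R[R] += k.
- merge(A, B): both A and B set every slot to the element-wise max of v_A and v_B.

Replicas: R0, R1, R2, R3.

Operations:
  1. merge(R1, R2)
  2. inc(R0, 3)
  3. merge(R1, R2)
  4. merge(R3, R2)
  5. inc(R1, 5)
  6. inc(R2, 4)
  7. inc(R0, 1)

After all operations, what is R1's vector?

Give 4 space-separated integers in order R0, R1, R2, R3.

Answer: 0 5 0 0

Derivation:
Op 1: merge R1<->R2 -> R1=(0,0,0,0) R2=(0,0,0,0)
Op 2: inc R0 by 3 -> R0=(3,0,0,0) value=3
Op 3: merge R1<->R2 -> R1=(0,0,0,0) R2=(0,0,0,0)
Op 4: merge R3<->R2 -> R3=(0,0,0,0) R2=(0,0,0,0)
Op 5: inc R1 by 5 -> R1=(0,5,0,0) value=5
Op 6: inc R2 by 4 -> R2=(0,0,4,0) value=4
Op 7: inc R0 by 1 -> R0=(4,0,0,0) value=4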